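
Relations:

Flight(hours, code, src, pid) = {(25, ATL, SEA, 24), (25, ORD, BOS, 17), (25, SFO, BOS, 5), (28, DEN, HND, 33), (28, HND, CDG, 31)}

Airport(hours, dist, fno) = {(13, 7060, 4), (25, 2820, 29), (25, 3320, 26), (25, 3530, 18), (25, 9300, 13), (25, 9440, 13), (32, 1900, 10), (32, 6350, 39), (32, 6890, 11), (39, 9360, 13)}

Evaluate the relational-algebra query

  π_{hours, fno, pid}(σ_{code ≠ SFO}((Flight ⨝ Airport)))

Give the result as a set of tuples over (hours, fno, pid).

Flight ⋈ Airport (natural join on hours): {(25, ATL, SEA, 24, 2820, 29), (25, ATL, SEA, 24, 3320, 26), (25, ATL, SEA, 24, 3530, 18), (25, ATL, SEA, 24, 9300, 13), (25, ATL, SEA, 24, 9440, 13), (25, ORD, BOS, 17, 2820, 29), (25, ORD, BOS, 17, 3320, 26), (25, ORD, BOS, 17, 3530, 18), (25, ORD, BOS, 17, 9300, 13), (25, ORD, BOS, 17, 9440, 13), (25, SFO, BOS, 5, 2820, 29), (25, SFO, BOS, 5, 3320, 26), (25, SFO, BOS, 5, 3530, 18), (25, SFO, BOS, 5, 9300, 13), (25, SFO, BOS, 5, 9440, 13)}
Selection code ≠ SFO: {(25, ATL, SEA, 24, 2820, 29), (25, ATL, SEA, 24, 3320, 26), (25, ATL, SEA, 24, 3530, 18), (25, ATL, SEA, 24, 9300, 13), (25, ATL, SEA, 24, 9440, 13), (25, ORD, BOS, 17, 2820, 29), (25, ORD, BOS, 17, 3320, 26), (25, ORD, BOS, 17, 3530, 18), (25, ORD, BOS, 17, 9300, 13), (25, ORD, BOS, 17, 9440, 13)}
π_{hours, fno, pid} gives {(25, 13, 17), (25, 13, 24), (25, 18, 17), (25, 18, 24), (25, 26, 17), (25, 26, 24), (25, 29, 17), (25, 29, 24)} (2 duplicate(s) eliminated).

{(25, 13, 17), (25, 13, 24), (25, 18, 17), (25, 18, 24), (25, 26, 17), (25, 26, 24), (25, 29, 17), (25, 29, 24)}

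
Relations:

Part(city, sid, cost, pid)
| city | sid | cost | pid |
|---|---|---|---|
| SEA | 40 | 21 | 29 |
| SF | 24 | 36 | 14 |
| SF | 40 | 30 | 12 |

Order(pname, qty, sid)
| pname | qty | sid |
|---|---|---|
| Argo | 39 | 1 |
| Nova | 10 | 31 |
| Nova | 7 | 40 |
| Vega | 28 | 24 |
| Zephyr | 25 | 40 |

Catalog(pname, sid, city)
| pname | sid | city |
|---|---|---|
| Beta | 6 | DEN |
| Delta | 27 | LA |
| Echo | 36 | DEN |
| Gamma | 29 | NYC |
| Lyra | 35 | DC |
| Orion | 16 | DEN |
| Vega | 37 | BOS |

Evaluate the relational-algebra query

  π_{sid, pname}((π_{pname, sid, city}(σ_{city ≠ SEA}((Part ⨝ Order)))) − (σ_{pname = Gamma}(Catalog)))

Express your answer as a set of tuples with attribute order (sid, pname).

{(24, Vega), (40, Nova), (40, Zephyr)}

Natural join on sid: {(SEA, 40, 21, 29, Nova, 7), (SEA, 40, 21, 29, Zephyr, 25), (SF, 24, 36, 14, Vega, 28), (SF, 40, 30, 12, Nova, 7), (SF, 40, 30, 12, Zephyr, 25)}
Selection city ≠ SEA: {(SF, 24, 36, 14, Vega, 28), (SF, 40, 30, 12, Nova, 7), (SF, 40, 30, 12, Zephyr, 25)}
Keep only column(s) pname, sid, city: {(Nova, 40, SF), (Vega, 24, SF), (Zephyr, 40, SF)}
Selection pname = Gamma: {(Gamma, 29, NYC)}
Taking the difference: {(Nova, 40, SF), (Vega, 24, SF), (Zephyr, 40, SF)}
Keep only column(s) sid, pname: {(24, Vega), (40, Nova), (40, Zephyr)}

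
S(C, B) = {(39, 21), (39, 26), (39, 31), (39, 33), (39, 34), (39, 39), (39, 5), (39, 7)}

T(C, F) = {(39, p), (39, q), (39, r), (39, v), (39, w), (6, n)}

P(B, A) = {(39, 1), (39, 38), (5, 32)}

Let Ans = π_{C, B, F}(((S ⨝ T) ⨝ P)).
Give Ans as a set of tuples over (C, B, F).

S ⋈ T (natural join on C): {(39, 21, p), (39, 21, q), (39, 21, r), (39, 21, v), (39, 21, w), (39, 26, p), (39, 26, q), (39, 26, r), (39, 26, v), (39, 26, w), (39, 31, p), (39, 31, q), (39, 31, r), (39, 31, v), (39, 31, w), (39, 33, p), (39, 33, q), (39, 33, r), (39, 33, v), (39, 33, w), (39, 34, p), (39, 34, q), (39, 34, r), (39, 34, v), (39, 34, w), (39, 39, p), (39, 39, q), (39, 39, r), (39, 39, v), (39, 39, w), (39, 5, p), (39, 5, q), (39, 5, r), (39, 5, v), (39, 5, w), (39, 7, p), (39, 7, q), (39, 7, r), (39, 7, v), (39, 7, w)}
(S ⨝ T) ⋈ P (natural join on B): {(39, 39, p, 1), (39, 39, p, 38), (39, 39, q, 1), (39, 39, q, 38), (39, 39, r, 1), (39, 39, r, 38), (39, 39, v, 1), (39, 39, v, 38), (39, 39, w, 1), (39, 39, w, 38), (39, 5, p, 32), (39, 5, q, 32), (39, 5, r, 32), (39, 5, v, 32), (39, 5, w, 32)}
π[C, B, F]: project onto (C, B, F) (5 duplicate(s) eliminated) → {(39, 39, p), (39, 39, q), (39, 39, r), (39, 39, v), (39, 39, w), (39, 5, p), (39, 5, q), (39, 5, r), (39, 5, v), (39, 5, w)}

{(39, 39, p), (39, 39, q), (39, 39, r), (39, 39, v), (39, 39, w), (39, 5, p), (39, 5, q), (39, 5, r), (39, 5, v), (39, 5, w)}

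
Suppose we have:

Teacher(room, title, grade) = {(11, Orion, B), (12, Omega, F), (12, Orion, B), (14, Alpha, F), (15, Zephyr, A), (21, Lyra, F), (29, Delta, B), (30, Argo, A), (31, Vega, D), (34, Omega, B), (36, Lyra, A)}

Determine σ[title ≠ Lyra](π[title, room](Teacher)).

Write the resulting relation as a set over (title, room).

{(Alpha, 14), (Argo, 30), (Delta, 29), (Omega, 12), (Omega, 34), (Orion, 11), (Orion, 12), (Vega, 31), (Zephyr, 15)}

π[title, room]: project onto (title, room) → {(Alpha, 14), (Argo, 30), (Delta, 29), (Lyra, 21), (Lyra, 36), (Omega, 12), (Omega, 34), (Orion, 11), (Orion, 12), (Vega, 31), (Zephyr, 15)}
Apply σ_{title ≠ Lyra}; surviving tuples: {(Alpha, 14), (Argo, 30), (Delta, 29), (Omega, 12), (Omega, 34), (Orion, 11), (Orion, 12), (Vega, 31), (Zephyr, 15)}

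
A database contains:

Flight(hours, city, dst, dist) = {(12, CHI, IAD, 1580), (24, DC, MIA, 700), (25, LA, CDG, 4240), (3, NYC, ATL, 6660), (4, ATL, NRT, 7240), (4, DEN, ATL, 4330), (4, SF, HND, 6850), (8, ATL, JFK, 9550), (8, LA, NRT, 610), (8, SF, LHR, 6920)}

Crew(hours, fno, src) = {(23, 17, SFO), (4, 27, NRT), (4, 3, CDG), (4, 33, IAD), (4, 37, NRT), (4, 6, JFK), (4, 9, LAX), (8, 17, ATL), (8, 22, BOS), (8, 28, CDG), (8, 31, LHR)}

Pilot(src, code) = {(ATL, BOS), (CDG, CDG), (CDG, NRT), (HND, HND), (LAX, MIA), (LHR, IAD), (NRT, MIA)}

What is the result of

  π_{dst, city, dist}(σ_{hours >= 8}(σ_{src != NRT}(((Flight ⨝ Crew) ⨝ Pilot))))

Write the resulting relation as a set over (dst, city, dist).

Natural join on hours: {(4, ATL, NRT, 7240, 27, NRT), (4, ATL, NRT, 7240, 3, CDG), (4, ATL, NRT, 7240, 33, IAD), (4, ATL, NRT, 7240, 37, NRT), (4, ATL, NRT, 7240, 6, JFK), (4, ATL, NRT, 7240, 9, LAX), (4, DEN, ATL, 4330, 27, NRT), (4, DEN, ATL, 4330, 3, CDG), (4, DEN, ATL, 4330, 33, IAD), (4, DEN, ATL, 4330, 37, NRT), (4, DEN, ATL, 4330, 6, JFK), (4, DEN, ATL, 4330, 9, LAX), (4, SF, HND, 6850, 27, NRT), (4, SF, HND, 6850, 3, CDG), (4, SF, HND, 6850, 33, IAD), (4, SF, HND, 6850, 37, NRT), (4, SF, HND, 6850, 6, JFK), (4, SF, HND, 6850, 9, LAX), (8, ATL, JFK, 9550, 17, ATL), (8, ATL, JFK, 9550, 22, BOS), (8, ATL, JFK, 9550, 28, CDG), (8, ATL, JFK, 9550, 31, LHR), (8, LA, NRT, 610, 17, ATL), (8, LA, NRT, 610, 22, BOS), (8, LA, NRT, 610, 28, CDG), (8, LA, NRT, 610, 31, LHR), (8, SF, LHR, 6920, 17, ATL), (8, SF, LHR, 6920, 22, BOS), (8, SF, LHR, 6920, 28, CDG), (8, SF, LHR, 6920, 31, LHR)}
Natural join on src: {(4, ATL, NRT, 7240, 27, NRT, MIA), (4, ATL, NRT, 7240, 3, CDG, CDG), (4, ATL, NRT, 7240, 3, CDG, NRT), (4, ATL, NRT, 7240, 37, NRT, MIA), (4, ATL, NRT, 7240, 9, LAX, MIA), (4, DEN, ATL, 4330, 27, NRT, MIA), (4, DEN, ATL, 4330, 3, CDG, CDG), (4, DEN, ATL, 4330, 3, CDG, NRT), (4, DEN, ATL, 4330, 37, NRT, MIA), (4, DEN, ATL, 4330, 9, LAX, MIA), (4, SF, HND, 6850, 27, NRT, MIA), (4, SF, HND, 6850, 3, CDG, CDG), (4, SF, HND, 6850, 3, CDG, NRT), (4, SF, HND, 6850, 37, NRT, MIA), (4, SF, HND, 6850, 9, LAX, MIA), (8, ATL, JFK, 9550, 17, ATL, BOS), (8, ATL, JFK, 9550, 28, CDG, CDG), (8, ATL, JFK, 9550, 28, CDG, NRT), (8, ATL, JFK, 9550, 31, LHR, IAD), (8, LA, NRT, 610, 17, ATL, BOS), (8, LA, NRT, 610, 28, CDG, CDG), (8, LA, NRT, 610, 28, CDG, NRT), (8, LA, NRT, 610, 31, LHR, IAD), (8, SF, LHR, 6920, 17, ATL, BOS), (8, SF, LHR, 6920, 28, CDG, CDG), (8, SF, LHR, 6920, 28, CDG, NRT), (8, SF, LHR, 6920, 31, LHR, IAD)}
Filtering on src != NRT leaves {(4, ATL, NRT, 7240, 3, CDG, CDG), (4, ATL, NRT, 7240, 3, CDG, NRT), (4, ATL, NRT, 7240, 9, LAX, MIA), (4, DEN, ATL, 4330, 3, CDG, CDG), (4, DEN, ATL, 4330, 3, CDG, NRT), (4, DEN, ATL, 4330, 9, LAX, MIA), (4, SF, HND, 6850, 3, CDG, CDG), (4, SF, HND, 6850, 3, CDG, NRT), (4, SF, HND, 6850, 9, LAX, MIA), (8, ATL, JFK, 9550, 17, ATL, BOS), (8, ATL, JFK, 9550, 28, CDG, CDG), (8, ATL, JFK, 9550, 28, CDG, NRT), (8, ATL, JFK, 9550, 31, LHR, IAD), (8, LA, NRT, 610, 17, ATL, BOS), (8, LA, NRT, 610, 28, CDG, CDG), (8, LA, NRT, 610, 28, CDG, NRT), (8, LA, NRT, 610, 31, LHR, IAD), (8, SF, LHR, 6920, 17, ATL, BOS), (8, SF, LHR, 6920, 28, CDG, CDG), (8, SF, LHR, 6920, 28, CDG, NRT), (8, SF, LHR, 6920, 31, LHR, IAD)}.
Filtering on hours >= 8 leaves {(8, ATL, JFK, 9550, 17, ATL, BOS), (8, ATL, JFK, 9550, 28, CDG, CDG), (8, ATL, JFK, 9550, 28, CDG, NRT), (8, ATL, JFK, 9550, 31, LHR, IAD), (8, LA, NRT, 610, 17, ATL, BOS), (8, LA, NRT, 610, 28, CDG, CDG), (8, LA, NRT, 610, 28, CDG, NRT), (8, LA, NRT, 610, 31, LHR, IAD), (8, SF, LHR, 6920, 17, ATL, BOS), (8, SF, LHR, 6920, 28, CDG, CDG), (8, SF, LHR, 6920, 28, CDG, NRT), (8, SF, LHR, 6920, 31, LHR, IAD)}.
π[dst, city, dist]: project onto (dst, city, dist) (9 duplicate(s) eliminated) → {(JFK, ATL, 9550), (LHR, SF, 6920), (NRT, LA, 610)}

{(JFK, ATL, 9550), (LHR, SF, 6920), (NRT, LA, 610)}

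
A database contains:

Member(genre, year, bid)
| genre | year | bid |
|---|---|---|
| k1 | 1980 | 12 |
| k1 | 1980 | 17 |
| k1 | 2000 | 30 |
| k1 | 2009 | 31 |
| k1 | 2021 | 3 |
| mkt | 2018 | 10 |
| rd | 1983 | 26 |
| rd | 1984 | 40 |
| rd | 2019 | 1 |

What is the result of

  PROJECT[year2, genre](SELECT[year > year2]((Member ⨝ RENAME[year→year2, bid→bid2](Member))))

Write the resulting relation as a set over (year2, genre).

{(1980, k1), (1983, rd), (1984, rd), (2000, k1), (2009, k1)}

ρ[year→year2, bid→bid2]: schema becomes (genre, year2, bid2); tuples unchanged.
Natural join on genre: {(k1, 1980, 12, 1980, 12), (k1, 1980, 12, 1980, 17), (k1, 1980, 12, 2000, 30), (k1, 1980, 12, 2009, 31), (k1, 1980, 12, 2021, 3), (k1, 1980, 17, 1980, 12), (k1, 1980, 17, 1980, 17), (k1, 1980, 17, 2000, 30), (k1, 1980, 17, 2009, 31), (k1, 1980, 17, 2021, 3), (k1, 2000, 30, 1980, 12), (k1, 2000, 30, 1980, 17), (k1, 2000, 30, 2000, 30), (k1, 2000, 30, 2009, 31), (k1, 2000, 30, 2021, 3), (k1, 2009, 31, 1980, 12), (k1, 2009, 31, 1980, 17), (k1, 2009, 31, 2000, 30), (k1, 2009, 31, 2009, 31), (k1, 2009, 31, 2021, 3), (k1, 2021, 3, 1980, 12), (k1, 2021, 3, 1980, 17), (k1, 2021, 3, 2000, 30), (k1, 2021, 3, 2009, 31), (k1, 2021, 3, 2021, 3), (mkt, 2018, 10, 2018, 10), (rd, 1983, 26, 1983, 26), (rd, 1983, 26, 1984, 40), (rd, 1983, 26, 2019, 1), (rd, 1984, 40, 1983, 26), (rd, 1984, 40, 1984, 40), (rd, 1984, 40, 2019, 1), (rd, 2019, 1, 1983, 26), (rd, 2019, 1, 1984, 40), (rd, 2019, 1, 2019, 1)}
Filtering on year > year2 leaves {(k1, 2000, 30, 1980, 12), (k1, 2000, 30, 1980, 17), (k1, 2009, 31, 1980, 12), (k1, 2009, 31, 1980, 17), (k1, 2009, 31, 2000, 30), (k1, 2021, 3, 1980, 12), (k1, 2021, 3, 1980, 17), (k1, 2021, 3, 2000, 30), (k1, 2021, 3, 2009, 31), (rd, 1984, 40, 1983, 26), (rd, 2019, 1, 1983, 26), (rd, 2019, 1, 1984, 40)}.
π_{year2, genre} gives {(1980, k1), (1983, rd), (1984, rd), (2000, k1), (2009, k1)} (7 duplicate(s) eliminated).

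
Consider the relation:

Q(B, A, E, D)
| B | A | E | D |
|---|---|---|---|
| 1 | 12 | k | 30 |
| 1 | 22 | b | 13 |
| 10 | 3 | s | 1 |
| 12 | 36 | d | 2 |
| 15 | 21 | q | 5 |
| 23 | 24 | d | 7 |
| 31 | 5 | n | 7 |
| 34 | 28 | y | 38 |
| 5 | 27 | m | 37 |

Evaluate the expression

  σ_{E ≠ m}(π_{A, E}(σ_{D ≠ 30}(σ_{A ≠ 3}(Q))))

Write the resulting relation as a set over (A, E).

Apply σ_{A ≠ 3}; surviving tuples: {(1, 12, k, 30), (1, 22, b, 13), (12, 36, d, 2), (15, 21, q, 5), (23, 24, d, 7), (31, 5, n, 7), (34, 28, y, 38), (5, 27, m, 37)}
Apply σ_{D ≠ 30}; surviving tuples: {(1, 22, b, 13), (12, 36, d, 2), (15, 21, q, 5), (23, 24, d, 7), (31, 5, n, 7), (34, 28, y, 38), (5, 27, m, 37)}
Keep only column(s) A, E: {(21, q), (22, b), (24, d), (27, m), (28, y), (36, d), (5, n)}
Apply σ_{E ≠ m}; surviving tuples: {(21, q), (22, b), (24, d), (28, y), (36, d), (5, n)}

{(21, q), (22, b), (24, d), (28, y), (36, d), (5, n)}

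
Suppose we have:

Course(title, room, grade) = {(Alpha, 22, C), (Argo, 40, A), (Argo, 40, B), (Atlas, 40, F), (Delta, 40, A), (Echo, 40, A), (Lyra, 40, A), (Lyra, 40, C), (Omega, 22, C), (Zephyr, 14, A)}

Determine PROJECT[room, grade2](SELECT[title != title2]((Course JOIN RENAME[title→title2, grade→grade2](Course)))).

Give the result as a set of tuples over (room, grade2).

{(22, C), (40, A), (40, B), (40, C), (40, F)}

ρ[title→title2, grade→grade2]: schema becomes (title2, room, grade2); tuples unchanged.
Joining Course and RENAME[title→title2, grade→grade2](Course) on room yields {(Alpha, 22, C, Alpha, C), (Alpha, 22, C, Omega, C), (Argo, 40, A, Argo, A), (Argo, 40, A, Argo, B), (Argo, 40, A, Atlas, F), (Argo, 40, A, Delta, A), (Argo, 40, A, Echo, A), (Argo, 40, A, Lyra, A), (Argo, 40, A, Lyra, C), (Argo, 40, B, Argo, A), (Argo, 40, B, Argo, B), (Argo, 40, B, Atlas, F), (Argo, 40, B, Delta, A), (Argo, 40, B, Echo, A), (Argo, 40, B, Lyra, A), (Argo, 40, B, Lyra, C), (Atlas, 40, F, Argo, A), (Atlas, 40, F, Argo, B), (Atlas, 40, F, Atlas, F), (Atlas, 40, F, Delta, A), (Atlas, 40, F, Echo, A), (Atlas, 40, F, Lyra, A), (Atlas, 40, F, Lyra, C), (Delta, 40, A, Argo, A), (Delta, 40, A, Argo, B), (Delta, 40, A, Atlas, F), (Delta, 40, A, Delta, A), (Delta, 40, A, Echo, A), (Delta, 40, A, Lyra, A), (Delta, 40, A, Lyra, C), (Echo, 40, A, Argo, A), (Echo, 40, A, Argo, B), (Echo, 40, A, Atlas, F), (Echo, 40, A, Delta, A), (Echo, 40, A, Echo, A), (Echo, 40, A, Lyra, A), (Echo, 40, A, Lyra, C), (Lyra, 40, A, Argo, A), (Lyra, 40, A, Argo, B), (Lyra, 40, A, Atlas, F), (Lyra, 40, A, Delta, A), (Lyra, 40, A, Echo, A), (Lyra, 40, A, Lyra, A), (Lyra, 40, A, Lyra, C), (Lyra, 40, C, Argo, A), (Lyra, 40, C, Argo, B), (Lyra, 40, C, Atlas, F), (Lyra, 40, C, Delta, A), (Lyra, 40, C, Echo, A), (Lyra, 40, C, Lyra, A), (Lyra, 40, C, Lyra, C), (Omega, 22, C, Alpha, C), (Omega, 22, C, Omega, C), (Zephyr, 14, A, Zephyr, A)}.
Filtering on title != title2 leaves {(Alpha, 22, C, Omega, C), (Argo, 40, A, Atlas, F), (Argo, 40, A, Delta, A), (Argo, 40, A, Echo, A), (Argo, 40, A, Lyra, A), (Argo, 40, A, Lyra, C), (Argo, 40, B, Atlas, F), (Argo, 40, B, Delta, A), (Argo, 40, B, Echo, A), (Argo, 40, B, Lyra, A), (Argo, 40, B, Lyra, C), (Atlas, 40, F, Argo, A), (Atlas, 40, F, Argo, B), (Atlas, 40, F, Delta, A), (Atlas, 40, F, Echo, A), (Atlas, 40, F, Lyra, A), (Atlas, 40, F, Lyra, C), (Delta, 40, A, Argo, A), (Delta, 40, A, Argo, B), (Delta, 40, A, Atlas, F), (Delta, 40, A, Echo, A), (Delta, 40, A, Lyra, A), (Delta, 40, A, Lyra, C), (Echo, 40, A, Argo, A), (Echo, 40, A, Argo, B), (Echo, 40, A, Atlas, F), (Echo, 40, A, Delta, A), (Echo, 40, A, Lyra, A), (Echo, 40, A, Lyra, C), (Lyra, 40, A, Argo, A), (Lyra, 40, A, Argo, B), (Lyra, 40, A, Atlas, F), (Lyra, 40, A, Delta, A), (Lyra, 40, A, Echo, A), (Lyra, 40, C, Argo, A), (Lyra, 40, C, Argo, B), (Lyra, 40, C, Atlas, F), (Lyra, 40, C, Delta, A), (Lyra, 40, C, Echo, A), (Omega, 22, C, Alpha, C)}.
Projecting to room, grade2 (35 duplicate(s) eliminated): {(22, C), (40, A), (40, B), (40, C), (40, F)}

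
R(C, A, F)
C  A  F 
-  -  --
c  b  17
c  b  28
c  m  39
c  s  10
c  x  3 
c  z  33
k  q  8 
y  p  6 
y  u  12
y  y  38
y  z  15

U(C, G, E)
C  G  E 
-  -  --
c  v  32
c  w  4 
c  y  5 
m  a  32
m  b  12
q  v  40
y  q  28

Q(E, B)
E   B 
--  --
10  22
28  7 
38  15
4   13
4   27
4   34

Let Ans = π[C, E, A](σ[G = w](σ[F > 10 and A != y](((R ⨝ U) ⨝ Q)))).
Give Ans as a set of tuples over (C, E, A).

R ⋈ U (natural join on C): {(c, b, 17, v, 32), (c, b, 17, w, 4), (c, b, 17, y, 5), (c, b, 28, v, 32), (c, b, 28, w, 4), (c, b, 28, y, 5), (c, m, 39, v, 32), (c, m, 39, w, 4), (c, m, 39, y, 5), (c, s, 10, v, 32), (c, s, 10, w, 4), (c, s, 10, y, 5), (c, x, 3, v, 32), (c, x, 3, w, 4), (c, x, 3, y, 5), (c, z, 33, v, 32), (c, z, 33, w, 4), (c, z, 33, y, 5), (y, p, 6, q, 28), (y, u, 12, q, 28), (y, y, 38, q, 28), (y, z, 15, q, 28)}
(R ⨝ U) ⋈ Q (natural join on E): {(c, b, 17, w, 4, 13), (c, b, 17, w, 4, 27), (c, b, 17, w, 4, 34), (c, b, 28, w, 4, 13), (c, b, 28, w, 4, 27), (c, b, 28, w, 4, 34), (c, m, 39, w, 4, 13), (c, m, 39, w, 4, 27), (c, m, 39, w, 4, 34), (c, s, 10, w, 4, 13), (c, s, 10, w, 4, 27), (c, s, 10, w, 4, 34), (c, x, 3, w, 4, 13), (c, x, 3, w, 4, 27), (c, x, 3, w, 4, 34), (c, z, 33, w, 4, 13), (c, z, 33, w, 4, 27), (c, z, 33, w, 4, 34), (y, p, 6, q, 28, 7), (y, u, 12, q, 28, 7), (y, y, 38, q, 28, 7), (y, z, 15, q, 28, 7)}
Selection F > 10 and A != y: {(c, b, 17, w, 4, 13), (c, b, 17, w, 4, 27), (c, b, 17, w, 4, 34), (c, b, 28, w, 4, 13), (c, b, 28, w, 4, 27), (c, b, 28, w, 4, 34), (c, m, 39, w, 4, 13), (c, m, 39, w, 4, 27), (c, m, 39, w, 4, 34), (c, z, 33, w, 4, 13), (c, z, 33, w, 4, 27), (c, z, 33, w, 4, 34), (y, u, 12, q, 28, 7), (y, z, 15, q, 28, 7)}
Selection G = w: {(c, b, 17, w, 4, 13), (c, b, 17, w, 4, 27), (c, b, 17, w, 4, 34), (c, b, 28, w, 4, 13), (c, b, 28, w, 4, 27), (c, b, 28, w, 4, 34), (c, m, 39, w, 4, 13), (c, m, 39, w, 4, 27), (c, m, 39, w, 4, 34), (c, z, 33, w, 4, 13), (c, z, 33, w, 4, 27), (c, z, 33, w, 4, 34)}
π[C, E, A]: project onto (C, E, A) (9 duplicate(s) eliminated) → {(c, 4, b), (c, 4, m), (c, 4, z)}

{(c, 4, b), (c, 4, m), (c, 4, z)}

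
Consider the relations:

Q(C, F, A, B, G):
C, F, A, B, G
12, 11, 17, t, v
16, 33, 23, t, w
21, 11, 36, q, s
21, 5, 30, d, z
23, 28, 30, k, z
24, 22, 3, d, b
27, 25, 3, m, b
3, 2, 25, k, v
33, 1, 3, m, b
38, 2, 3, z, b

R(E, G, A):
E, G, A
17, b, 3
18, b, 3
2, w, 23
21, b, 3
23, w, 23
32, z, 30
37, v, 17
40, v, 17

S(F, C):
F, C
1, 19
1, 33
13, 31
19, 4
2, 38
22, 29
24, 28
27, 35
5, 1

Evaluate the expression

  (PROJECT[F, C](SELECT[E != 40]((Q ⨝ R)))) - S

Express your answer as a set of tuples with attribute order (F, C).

{(11, 12), (22, 24), (25, 27), (28, 23), (33, 16), (5, 21)}

Q ⋈ R (natural join on A, G): {(12, 11, 17, t, v, 37), (12, 11, 17, t, v, 40), (16, 33, 23, t, w, 2), (16, 33, 23, t, w, 23), (21, 5, 30, d, z, 32), (23, 28, 30, k, z, 32), (24, 22, 3, d, b, 17), (24, 22, 3, d, b, 18), (24, 22, 3, d, b, 21), (27, 25, 3, m, b, 17), (27, 25, 3, m, b, 18), (27, 25, 3, m, b, 21), (33, 1, 3, m, b, 17), (33, 1, 3, m, b, 18), (33, 1, 3, m, b, 21), (38, 2, 3, z, b, 17), (38, 2, 3, z, b, 18), (38, 2, 3, z, b, 21)}
Apply σ_{E != 40}; surviving tuples: {(12, 11, 17, t, v, 37), (16, 33, 23, t, w, 2), (16, 33, 23, t, w, 23), (21, 5, 30, d, z, 32), (23, 28, 30, k, z, 32), (24, 22, 3, d, b, 17), (24, 22, 3, d, b, 18), (24, 22, 3, d, b, 21), (27, 25, 3, m, b, 17), (27, 25, 3, m, b, 18), (27, 25, 3, m, b, 21), (33, 1, 3, m, b, 17), (33, 1, 3, m, b, 18), (33, 1, 3, m, b, 21), (38, 2, 3, z, b, 17), (38, 2, 3, z, b, 18), (38, 2, 3, z, b, 21)}
Keep only column(s) F, C (9 duplicate(s) eliminated): {(1, 33), (11, 12), (2, 38), (22, 24), (25, 27), (28, 23), (33, 16), (5, 21)}
Set difference of the two operands is {(11, 12), (22, 24), (25, 27), (28, 23), (33, 16), (5, 21)}.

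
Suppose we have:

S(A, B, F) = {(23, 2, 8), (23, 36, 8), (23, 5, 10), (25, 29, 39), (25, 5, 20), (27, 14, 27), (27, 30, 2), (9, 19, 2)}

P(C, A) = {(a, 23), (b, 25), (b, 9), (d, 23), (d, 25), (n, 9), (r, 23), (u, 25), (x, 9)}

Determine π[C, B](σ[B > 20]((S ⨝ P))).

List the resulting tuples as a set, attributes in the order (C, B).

{(a, 36), (b, 29), (d, 29), (d, 36), (r, 36), (u, 29)}

Natural join on A: {(23, 2, 8, a), (23, 2, 8, d), (23, 2, 8, r), (23, 36, 8, a), (23, 36, 8, d), (23, 36, 8, r), (23, 5, 10, a), (23, 5, 10, d), (23, 5, 10, r), (25, 29, 39, b), (25, 29, 39, d), (25, 29, 39, u), (25, 5, 20, b), (25, 5, 20, d), (25, 5, 20, u), (9, 19, 2, b), (9, 19, 2, n), (9, 19, 2, x)}
Selection B > 20: {(23, 36, 8, a), (23, 36, 8, d), (23, 36, 8, r), (25, 29, 39, b), (25, 29, 39, d), (25, 29, 39, u)}
π[C, B]: project onto (C, B) → {(a, 36), (b, 29), (d, 29), (d, 36), (r, 36), (u, 29)}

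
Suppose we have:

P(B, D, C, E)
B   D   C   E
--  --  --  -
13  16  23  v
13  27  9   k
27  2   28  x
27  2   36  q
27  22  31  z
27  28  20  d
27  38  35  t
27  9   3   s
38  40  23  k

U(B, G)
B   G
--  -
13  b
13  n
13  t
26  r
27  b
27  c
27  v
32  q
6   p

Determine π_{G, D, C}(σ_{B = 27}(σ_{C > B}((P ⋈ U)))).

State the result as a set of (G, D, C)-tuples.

Joining P and U on B yields {(13, 16, 23, v, b), (13, 16, 23, v, n), (13, 16, 23, v, t), (13, 27, 9, k, b), (13, 27, 9, k, n), (13, 27, 9, k, t), (27, 2, 28, x, b), (27, 2, 28, x, c), (27, 2, 28, x, v), (27, 2, 36, q, b), (27, 2, 36, q, c), (27, 2, 36, q, v), (27, 22, 31, z, b), (27, 22, 31, z, c), (27, 22, 31, z, v), (27, 28, 20, d, b), (27, 28, 20, d, c), (27, 28, 20, d, v), (27, 38, 35, t, b), (27, 38, 35, t, c), (27, 38, 35, t, v), (27, 9, 3, s, b), (27, 9, 3, s, c), (27, 9, 3, s, v)}.
σ[C > B]: keep tuples satisfying C > B → {(13, 16, 23, v, b), (13, 16, 23, v, n), (13, 16, 23, v, t), (27, 2, 28, x, b), (27, 2, 28, x, c), (27, 2, 28, x, v), (27, 2, 36, q, b), (27, 2, 36, q, c), (27, 2, 36, q, v), (27, 22, 31, z, b), (27, 22, 31, z, c), (27, 22, 31, z, v), (27, 38, 35, t, b), (27, 38, 35, t, c), (27, 38, 35, t, v)}
σ[B = 27]: keep tuples satisfying B = 27 → {(27, 2, 28, x, b), (27, 2, 28, x, c), (27, 2, 28, x, v), (27, 2, 36, q, b), (27, 2, 36, q, c), (27, 2, 36, q, v), (27, 22, 31, z, b), (27, 22, 31, z, c), (27, 22, 31, z, v), (27, 38, 35, t, b), (27, 38, 35, t, c), (27, 38, 35, t, v)}
π_{G, D, C} gives {(b, 2, 28), (b, 2, 36), (b, 22, 31), (b, 38, 35), (c, 2, 28), (c, 2, 36), (c, 22, 31), (c, 38, 35), (v, 2, 28), (v, 2, 36), (v, 22, 31), (v, 38, 35)}.

{(b, 2, 28), (b, 2, 36), (b, 22, 31), (b, 38, 35), (c, 2, 28), (c, 2, 36), (c, 22, 31), (c, 38, 35), (v, 2, 28), (v, 2, 36), (v, 22, 31), (v, 38, 35)}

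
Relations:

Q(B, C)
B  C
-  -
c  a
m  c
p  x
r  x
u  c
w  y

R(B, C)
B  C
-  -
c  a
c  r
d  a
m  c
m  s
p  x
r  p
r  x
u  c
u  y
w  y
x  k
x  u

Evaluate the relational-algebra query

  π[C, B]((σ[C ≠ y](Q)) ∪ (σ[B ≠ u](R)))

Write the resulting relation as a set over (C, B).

Selection C ≠ y: {(c, a), (m, c), (p, x), (r, x), (u, c)}
Selection B ≠ u: {(c, a), (c, r), (d, a), (m, c), (m, s), (p, x), (r, p), (r, x), (w, y), (x, k), (x, u)}
Union: {(c, a), (m, c), (p, x), (r, x), (u, c)} with {(c, a), (c, r), (d, a), (m, c), (m, s), (p, x), (r, p), (r, x), (w, y), (x, k), (x, u)} → {(c, a), (c, r), (d, a), (m, c), (m, s), (p, x), (r, p), (r, x), (u, c), (w, y), (x, k), (x, u)}
Projecting to C, B: {(a, c), (a, d), (c, m), (c, u), (k, x), (p, r), (r, c), (s, m), (u, x), (x, p), (x, r), (y, w)}

{(a, c), (a, d), (c, m), (c, u), (k, x), (p, r), (r, c), (s, m), (u, x), (x, p), (x, r), (y, w)}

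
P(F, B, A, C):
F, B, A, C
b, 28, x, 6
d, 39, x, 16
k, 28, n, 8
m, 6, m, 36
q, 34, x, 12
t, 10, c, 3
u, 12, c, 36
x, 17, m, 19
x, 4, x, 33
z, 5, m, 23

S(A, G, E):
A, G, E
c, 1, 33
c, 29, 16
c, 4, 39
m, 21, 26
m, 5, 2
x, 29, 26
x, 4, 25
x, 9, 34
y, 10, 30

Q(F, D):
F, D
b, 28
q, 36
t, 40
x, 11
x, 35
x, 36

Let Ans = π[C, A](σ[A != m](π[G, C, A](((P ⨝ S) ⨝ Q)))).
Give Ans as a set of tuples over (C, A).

{(12, x), (3, c), (33, x), (6, x)}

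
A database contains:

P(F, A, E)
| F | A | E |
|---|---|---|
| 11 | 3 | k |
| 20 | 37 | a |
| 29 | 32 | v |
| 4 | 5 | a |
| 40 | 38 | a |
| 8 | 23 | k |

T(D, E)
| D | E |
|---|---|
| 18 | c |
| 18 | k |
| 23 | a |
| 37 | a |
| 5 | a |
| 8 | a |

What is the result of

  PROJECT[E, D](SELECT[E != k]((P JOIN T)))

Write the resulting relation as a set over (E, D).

{(a, 23), (a, 37), (a, 5), (a, 8)}

Natural join on E: {(11, 3, k, 18), (20, 37, a, 23), (20, 37, a, 37), (20, 37, a, 5), (20, 37, a, 8), (4, 5, a, 23), (4, 5, a, 37), (4, 5, a, 5), (4, 5, a, 8), (40, 38, a, 23), (40, 38, a, 37), (40, 38, a, 5), (40, 38, a, 8), (8, 23, k, 18)}
σ[E != k]: keep tuples satisfying E != k → {(20, 37, a, 23), (20, 37, a, 37), (20, 37, a, 5), (20, 37, a, 8), (4, 5, a, 23), (4, 5, a, 37), (4, 5, a, 5), (4, 5, a, 8), (40, 38, a, 23), (40, 38, a, 37), (40, 38, a, 5), (40, 38, a, 8)}
Projecting to E, D (8 duplicate(s) eliminated): {(a, 23), (a, 37), (a, 5), (a, 8)}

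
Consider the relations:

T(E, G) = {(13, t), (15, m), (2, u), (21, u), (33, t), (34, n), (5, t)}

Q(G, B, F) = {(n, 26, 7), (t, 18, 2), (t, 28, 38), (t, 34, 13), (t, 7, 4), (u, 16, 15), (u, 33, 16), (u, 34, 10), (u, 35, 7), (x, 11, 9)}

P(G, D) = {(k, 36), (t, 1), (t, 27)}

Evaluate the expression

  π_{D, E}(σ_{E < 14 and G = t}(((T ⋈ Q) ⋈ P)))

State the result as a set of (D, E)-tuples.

{(1, 13), (1, 5), (27, 13), (27, 5)}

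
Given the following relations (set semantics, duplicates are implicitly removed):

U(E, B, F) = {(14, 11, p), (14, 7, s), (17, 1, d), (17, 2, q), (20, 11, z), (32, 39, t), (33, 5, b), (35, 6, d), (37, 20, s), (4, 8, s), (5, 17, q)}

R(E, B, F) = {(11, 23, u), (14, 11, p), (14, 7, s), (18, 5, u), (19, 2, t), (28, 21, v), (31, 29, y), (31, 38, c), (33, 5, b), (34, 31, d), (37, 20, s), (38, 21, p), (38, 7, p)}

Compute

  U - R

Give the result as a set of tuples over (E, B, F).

{(17, 1, d), (17, 2, q), (20, 11, z), (32, 39, t), (35, 6, d), (4, 8, s), (5, 17, q)}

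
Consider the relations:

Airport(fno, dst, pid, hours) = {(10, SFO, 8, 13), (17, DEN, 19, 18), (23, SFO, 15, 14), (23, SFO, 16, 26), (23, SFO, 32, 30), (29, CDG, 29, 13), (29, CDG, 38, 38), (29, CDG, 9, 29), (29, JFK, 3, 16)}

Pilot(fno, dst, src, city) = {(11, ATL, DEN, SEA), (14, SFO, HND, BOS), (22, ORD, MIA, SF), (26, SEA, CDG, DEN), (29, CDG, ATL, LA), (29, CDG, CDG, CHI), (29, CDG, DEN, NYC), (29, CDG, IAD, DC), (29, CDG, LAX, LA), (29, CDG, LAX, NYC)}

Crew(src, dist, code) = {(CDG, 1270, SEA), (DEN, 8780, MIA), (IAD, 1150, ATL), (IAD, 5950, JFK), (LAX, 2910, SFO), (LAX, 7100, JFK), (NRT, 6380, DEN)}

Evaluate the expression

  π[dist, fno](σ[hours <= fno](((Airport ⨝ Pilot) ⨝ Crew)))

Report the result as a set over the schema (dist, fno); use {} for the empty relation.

Airport ⋈ Pilot (natural join on fno, dst): {(29, CDG, 29, 13, ATL, LA), (29, CDG, 29, 13, CDG, CHI), (29, CDG, 29, 13, DEN, NYC), (29, CDG, 29, 13, IAD, DC), (29, CDG, 29, 13, LAX, LA), (29, CDG, 29, 13, LAX, NYC), (29, CDG, 38, 38, ATL, LA), (29, CDG, 38, 38, CDG, CHI), (29, CDG, 38, 38, DEN, NYC), (29, CDG, 38, 38, IAD, DC), (29, CDG, 38, 38, LAX, LA), (29, CDG, 38, 38, LAX, NYC), (29, CDG, 9, 29, ATL, LA), (29, CDG, 9, 29, CDG, CHI), (29, CDG, 9, 29, DEN, NYC), (29, CDG, 9, 29, IAD, DC), (29, CDG, 9, 29, LAX, LA), (29, CDG, 9, 29, LAX, NYC)}
(Airport ⨝ Pilot) ⋈ Crew (natural join on src): {(29, CDG, 29, 13, CDG, CHI, 1270, SEA), (29, CDG, 29, 13, DEN, NYC, 8780, MIA), (29, CDG, 29, 13, IAD, DC, 1150, ATL), (29, CDG, 29, 13, IAD, DC, 5950, JFK), (29, CDG, 29, 13, LAX, LA, 2910, SFO), (29, CDG, 29, 13, LAX, LA, 7100, JFK), (29, CDG, 29, 13, LAX, NYC, 2910, SFO), (29, CDG, 29, 13, LAX, NYC, 7100, JFK), (29, CDG, 38, 38, CDG, CHI, 1270, SEA), (29, CDG, 38, 38, DEN, NYC, 8780, MIA), (29, CDG, 38, 38, IAD, DC, 1150, ATL), (29, CDG, 38, 38, IAD, DC, 5950, JFK), (29, CDG, 38, 38, LAX, LA, 2910, SFO), (29, CDG, 38, 38, LAX, LA, 7100, JFK), (29, CDG, 38, 38, LAX, NYC, 2910, SFO), (29, CDG, 38, 38, LAX, NYC, 7100, JFK), (29, CDG, 9, 29, CDG, CHI, 1270, SEA), (29, CDG, 9, 29, DEN, NYC, 8780, MIA), (29, CDG, 9, 29, IAD, DC, 1150, ATL), (29, CDG, 9, 29, IAD, DC, 5950, JFK), (29, CDG, 9, 29, LAX, LA, 2910, SFO), (29, CDG, 9, 29, LAX, LA, 7100, JFK), (29, CDG, 9, 29, LAX, NYC, 2910, SFO), (29, CDG, 9, 29, LAX, NYC, 7100, JFK)}
Selection hours <= fno: {(29, CDG, 29, 13, CDG, CHI, 1270, SEA), (29, CDG, 29, 13, DEN, NYC, 8780, MIA), (29, CDG, 29, 13, IAD, DC, 1150, ATL), (29, CDG, 29, 13, IAD, DC, 5950, JFK), (29, CDG, 29, 13, LAX, LA, 2910, SFO), (29, CDG, 29, 13, LAX, LA, 7100, JFK), (29, CDG, 29, 13, LAX, NYC, 2910, SFO), (29, CDG, 29, 13, LAX, NYC, 7100, JFK), (29, CDG, 9, 29, CDG, CHI, 1270, SEA), (29, CDG, 9, 29, DEN, NYC, 8780, MIA), (29, CDG, 9, 29, IAD, DC, 1150, ATL), (29, CDG, 9, 29, IAD, DC, 5950, JFK), (29, CDG, 9, 29, LAX, LA, 2910, SFO), (29, CDG, 9, 29, LAX, LA, 7100, JFK), (29, CDG, 9, 29, LAX, NYC, 2910, SFO), (29, CDG, 9, 29, LAX, NYC, 7100, JFK)}
Keep only column(s) dist, fno (10 duplicate(s) eliminated): {(1150, 29), (1270, 29), (2910, 29), (5950, 29), (7100, 29), (8780, 29)}

{(1150, 29), (1270, 29), (2910, 29), (5950, 29), (7100, 29), (8780, 29)}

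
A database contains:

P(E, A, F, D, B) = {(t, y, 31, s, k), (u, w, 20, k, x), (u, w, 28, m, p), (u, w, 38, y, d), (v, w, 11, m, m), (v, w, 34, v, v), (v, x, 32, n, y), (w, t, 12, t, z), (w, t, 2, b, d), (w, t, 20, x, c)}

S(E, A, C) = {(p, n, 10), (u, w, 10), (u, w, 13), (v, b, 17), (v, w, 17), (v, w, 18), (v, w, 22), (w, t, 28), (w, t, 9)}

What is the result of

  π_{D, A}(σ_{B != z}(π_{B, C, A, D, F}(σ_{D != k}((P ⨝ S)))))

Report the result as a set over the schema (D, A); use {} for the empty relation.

{(b, t), (m, w), (v, w), (x, t), (y, w)}

Joining P and S on E, A yields {(u, w, 20, k, x, 10), (u, w, 20, k, x, 13), (u, w, 28, m, p, 10), (u, w, 28, m, p, 13), (u, w, 38, y, d, 10), (u, w, 38, y, d, 13), (v, w, 11, m, m, 17), (v, w, 11, m, m, 18), (v, w, 11, m, m, 22), (v, w, 34, v, v, 17), (v, w, 34, v, v, 18), (v, w, 34, v, v, 22), (w, t, 12, t, z, 28), (w, t, 12, t, z, 9), (w, t, 2, b, d, 28), (w, t, 2, b, d, 9), (w, t, 20, x, c, 28), (w, t, 20, x, c, 9)}.
Apply σ_{D != k}; surviving tuples: {(u, w, 28, m, p, 10), (u, w, 28, m, p, 13), (u, w, 38, y, d, 10), (u, w, 38, y, d, 13), (v, w, 11, m, m, 17), (v, w, 11, m, m, 18), (v, w, 11, m, m, 22), (v, w, 34, v, v, 17), (v, w, 34, v, v, 18), (v, w, 34, v, v, 22), (w, t, 12, t, z, 28), (w, t, 12, t, z, 9), (w, t, 2, b, d, 28), (w, t, 2, b, d, 9), (w, t, 20, x, c, 28), (w, t, 20, x, c, 9)}
π_{B, C, A, D, F} gives {(c, 28, t, x, 20), (c, 9, t, x, 20), (d, 10, w, y, 38), (d, 13, w, y, 38), (d, 28, t, b, 2), (d, 9, t, b, 2), (m, 17, w, m, 11), (m, 18, w, m, 11), (m, 22, w, m, 11), (p, 10, w, m, 28), (p, 13, w, m, 28), (v, 17, w, v, 34), (v, 18, w, v, 34), (v, 22, w, v, 34), (z, 28, t, t, 12), (z, 9, t, t, 12)}.
Apply σ_{B != z}; surviving tuples: {(c, 28, t, x, 20), (c, 9, t, x, 20), (d, 10, w, y, 38), (d, 13, w, y, 38), (d, 28, t, b, 2), (d, 9, t, b, 2), (m, 17, w, m, 11), (m, 18, w, m, 11), (m, 22, w, m, 11), (p, 10, w, m, 28), (p, 13, w, m, 28), (v, 17, w, v, 34), (v, 18, w, v, 34), (v, 22, w, v, 34)}
π_{D, A} gives {(b, t), (m, w), (v, w), (x, t), (y, w)} (9 duplicate(s) eliminated).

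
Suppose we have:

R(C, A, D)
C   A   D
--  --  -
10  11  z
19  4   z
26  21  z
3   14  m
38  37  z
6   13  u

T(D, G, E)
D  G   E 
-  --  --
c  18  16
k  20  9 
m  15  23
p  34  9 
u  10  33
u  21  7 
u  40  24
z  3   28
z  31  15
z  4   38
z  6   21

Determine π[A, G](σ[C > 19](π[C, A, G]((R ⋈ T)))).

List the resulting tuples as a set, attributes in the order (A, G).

R ⋈ T (natural join on D): {(10, 11, z, 3, 28), (10, 11, z, 31, 15), (10, 11, z, 4, 38), (10, 11, z, 6, 21), (19, 4, z, 3, 28), (19, 4, z, 31, 15), (19, 4, z, 4, 38), (19, 4, z, 6, 21), (26, 21, z, 3, 28), (26, 21, z, 31, 15), (26, 21, z, 4, 38), (26, 21, z, 6, 21), (3, 14, m, 15, 23), (38, 37, z, 3, 28), (38, 37, z, 31, 15), (38, 37, z, 4, 38), (38, 37, z, 6, 21), (6, 13, u, 10, 33), (6, 13, u, 21, 7), (6, 13, u, 40, 24)}
π_{C, A, G} gives {(10, 11, 3), (10, 11, 31), (10, 11, 4), (10, 11, 6), (19, 4, 3), (19, 4, 31), (19, 4, 4), (19, 4, 6), (26, 21, 3), (26, 21, 31), (26, 21, 4), (26, 21, 6), (3, 14, 15), (38, 37, 3), (38, 37, 31), (38, 37, 4), (38, 37, 6), (6, 13, 10), (6, 13, 21), (6, 13, 40)}.
Apply σ_{C > 19}; surviving tuples: {(26, 21, 3), (26, 21, 31), (26, 21, 4), (26, 21, 6), (38, 37, 3), (38, 37, 31), (38, 37, 4), (38, 37, 6)}
π_{A, G} gives {(21, 3), (21, 31), (21, 4), (21, 6), (37, 3), (37, 31), (37, 4), (37, 6)}.

{(21, 3), (21, 31), (21, 4), (21, 6), (37, 3), (37, 31), (37, 4), (37, 6)}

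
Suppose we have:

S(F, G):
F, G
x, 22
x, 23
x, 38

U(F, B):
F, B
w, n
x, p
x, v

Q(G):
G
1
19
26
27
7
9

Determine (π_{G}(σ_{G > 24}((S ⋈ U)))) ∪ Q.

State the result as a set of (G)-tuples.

{1, 19, 26, 27, 38, 7, 9}

Joining S and U on F yields {(x, 22, p), (x, 22, v), (x, 23, p), (x, 23, v), (x, 38, p), (x, 38, v)}.
Selection G > 24: {(x, 38, p), (x, 38, v)}
π[G]: project onto (G) (1 duplicate(s) eliminated) → {38}
Union: {38} with {1, 19, 26, 27, 7, 9} → {1, 19, 26, 27, 38, 7, 9}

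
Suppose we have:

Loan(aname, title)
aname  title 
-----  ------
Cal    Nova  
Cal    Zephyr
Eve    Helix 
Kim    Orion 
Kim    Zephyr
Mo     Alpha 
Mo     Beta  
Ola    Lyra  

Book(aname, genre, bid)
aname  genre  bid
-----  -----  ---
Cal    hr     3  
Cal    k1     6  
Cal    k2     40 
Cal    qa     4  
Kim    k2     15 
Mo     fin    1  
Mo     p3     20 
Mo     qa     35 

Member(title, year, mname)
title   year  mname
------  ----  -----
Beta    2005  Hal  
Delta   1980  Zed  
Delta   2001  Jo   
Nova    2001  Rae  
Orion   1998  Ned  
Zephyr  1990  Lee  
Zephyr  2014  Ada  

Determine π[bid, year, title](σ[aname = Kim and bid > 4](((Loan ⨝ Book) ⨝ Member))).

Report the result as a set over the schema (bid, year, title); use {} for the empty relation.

{(15, 1990, Zephyr), (15, 1998, Orion), (15, 2014, Zephyr)}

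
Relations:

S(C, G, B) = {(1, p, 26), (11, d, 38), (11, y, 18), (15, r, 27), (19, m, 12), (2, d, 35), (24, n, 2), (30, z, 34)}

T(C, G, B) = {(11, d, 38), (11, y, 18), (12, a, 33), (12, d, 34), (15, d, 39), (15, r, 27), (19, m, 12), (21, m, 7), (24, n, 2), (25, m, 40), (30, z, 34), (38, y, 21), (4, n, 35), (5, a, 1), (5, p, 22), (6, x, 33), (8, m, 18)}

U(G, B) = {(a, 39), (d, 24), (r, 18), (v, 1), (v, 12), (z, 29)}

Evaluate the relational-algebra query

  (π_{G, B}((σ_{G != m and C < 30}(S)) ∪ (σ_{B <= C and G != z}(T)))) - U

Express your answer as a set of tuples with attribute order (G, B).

{(a, 1), (d, 35), (d, 38), (m, 12), (m, 7), (n, 2), (p, 26), (r, 27), (y, 18), (y, 21)}

σ[G != m and C < 30]: keep tuples satisfying G != m and C < 30 → {(1, p, 26), (11, d, 38), (11, y, 18), (15, r, 27), (2, d, 35), (24, n, 2)}
σ[B <= C and G != z]: keep tuples satisfying B <= C and G != z → {(19, m, 12), (21, m, 7), (24, n, 2), (38, y, 21), (5, a, 1)}
Union: {(1, p, 26), (11, d, 38), (11, y, 18), (15, r, 27), (2, d, 35), (24, n, 2)} with {(19, m, 12), (21, m, 7), (24, n, 2), (38, y, 21), (5, a, 1)} → {(1, p, 26), (11, d, 38), (11, y, 18), (15, r, 27), (19, m, 12), (2, d, 35), (21, m, 7), (24, n, 2), (38, y, 21), (5, a, 1)}
Keep only column(s) G, B: {(a, 1), (d, 35), (d, 38), (m, 12), (m, 7), (n, 2), (p, 26), (r, 27), (y, 18), (y, 21)}
Difference: {(a, 1), (d, 35), (d, 38), (m, 12), (m, 7), (n, 2), (p, 26), (r, 27), (y, 18), (y, 21)} with {(a, 39), (d, 24), (r, 18), (v, 1), (v, 12), (z, 29)} → {(a, 1), (d, 35), (d, 38), (m, 12), (m, 7), (n, 2), (p, 26), (r, 27), (y, 18), (y, 21)}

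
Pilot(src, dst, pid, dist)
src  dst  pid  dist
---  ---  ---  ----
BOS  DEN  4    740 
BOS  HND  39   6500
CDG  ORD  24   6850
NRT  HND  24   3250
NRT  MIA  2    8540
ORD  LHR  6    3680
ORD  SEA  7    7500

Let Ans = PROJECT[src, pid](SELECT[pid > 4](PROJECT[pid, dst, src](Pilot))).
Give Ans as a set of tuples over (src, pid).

{(BOS, 39), (CDG, 24), (NRT, 24), (ORD, 6), (ORD, 7)}

π[pid, dst, src]: project onto (pid, dst, src) → {(2, MIA, NRT), (24, HND, NRT), (24, ORD, CDG), (39, HND, BOS), (4, DEN, BOS), (6, LHR, ORD), (7, SEA, ORD)}
Selection pid > 4: {(24, HND, NRT), (24, ORD, CDG), (39, HND, BOS), (6, LHR, ORD), (7, SEA, ORD)}
π[src, pid]: project onto (src, pid) → {(BOS, 39), (CDG, 24), (NRT, 24), (ORD, 6), (ORD, 7)}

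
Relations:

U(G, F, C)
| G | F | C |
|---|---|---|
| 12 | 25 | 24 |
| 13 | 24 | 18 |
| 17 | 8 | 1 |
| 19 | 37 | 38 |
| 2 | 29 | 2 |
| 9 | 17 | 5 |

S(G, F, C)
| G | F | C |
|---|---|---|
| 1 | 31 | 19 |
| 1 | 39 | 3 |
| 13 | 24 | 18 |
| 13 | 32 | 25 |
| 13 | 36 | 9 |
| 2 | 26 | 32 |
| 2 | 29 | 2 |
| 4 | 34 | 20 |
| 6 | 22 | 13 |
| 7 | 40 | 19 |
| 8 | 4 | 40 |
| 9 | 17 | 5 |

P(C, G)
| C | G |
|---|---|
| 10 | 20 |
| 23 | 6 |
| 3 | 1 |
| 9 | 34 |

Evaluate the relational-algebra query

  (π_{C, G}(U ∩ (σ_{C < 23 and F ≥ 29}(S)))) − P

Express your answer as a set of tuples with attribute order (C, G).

Selection C < 23 and F ≥ 29: {(1, 31, 19), (1, 39, 3), (13, 36, 9), (2, 29, 2), (4, 34, 20), (7, 40, 19)}
Intersection: {(12, 25, 24), (13, 24, 18), (17, 8, 1), (19, 37, 38), (2, 29, 2), (9, 17, 5)} with {(1, 31, 19), (1, 39, 3), (13, 36, 9), (2, 29, 2), (4, 34, 20), (7, 40, 19)} → {(2, 29, 2)}
π[C, G]: project onto (C, G) → {(2, 2)}
Difference: {(2, 2)} with {(10, 20), (23, 6), (3, 1), (9, 34)} → {(2, 2)}

{(2, 2)}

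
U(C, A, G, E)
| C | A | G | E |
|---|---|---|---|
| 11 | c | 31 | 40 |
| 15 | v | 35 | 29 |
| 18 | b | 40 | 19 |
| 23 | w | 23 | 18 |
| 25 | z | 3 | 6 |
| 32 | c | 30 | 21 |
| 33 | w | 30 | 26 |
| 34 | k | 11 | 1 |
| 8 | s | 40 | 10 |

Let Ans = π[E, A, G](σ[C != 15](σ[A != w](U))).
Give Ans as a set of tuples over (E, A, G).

Selection A != w: {(11, c, 31, 40), (15, v, 35, 29), (18, b, 40, 19), (25, z, 3, 6), (32, c, 30, 21), (34, k, 11, 1), (8, s, 40, 10)}
Selection C != 15: {(11, c, 31, 40), (18, b, 40, 19), (25, z, 3, 6), (32, c, 30, 21), (34, k, 11, 1), (8, s, 40, 10)}
Keep only column(s) E, A, G: {(1, k, 11), (10, s, 40), (19, b, 40), (21, c, 30), (40, c, 31), (6, z, 3)}

{(1, k, 11), (10, s, 40), (19, b, 40), (21, c, 30), (40, c, 31), (6, z, 3)}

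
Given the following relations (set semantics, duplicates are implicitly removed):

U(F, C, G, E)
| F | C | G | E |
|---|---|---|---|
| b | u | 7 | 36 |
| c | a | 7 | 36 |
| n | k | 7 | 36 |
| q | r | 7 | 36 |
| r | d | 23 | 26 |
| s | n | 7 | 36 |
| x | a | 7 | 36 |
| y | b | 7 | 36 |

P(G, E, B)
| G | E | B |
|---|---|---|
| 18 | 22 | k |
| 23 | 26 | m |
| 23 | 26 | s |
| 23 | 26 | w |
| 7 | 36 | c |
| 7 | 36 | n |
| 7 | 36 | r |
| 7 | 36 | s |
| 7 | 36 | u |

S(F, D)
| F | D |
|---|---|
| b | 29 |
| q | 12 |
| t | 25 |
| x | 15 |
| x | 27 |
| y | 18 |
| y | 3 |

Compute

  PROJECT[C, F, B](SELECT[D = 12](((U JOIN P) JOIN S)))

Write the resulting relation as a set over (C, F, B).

{(r, q, c), (r, q, n), (r, q, r), (r, q, s), (r, q, u)}

Joining U and P on G, E yields {(b, u, 7, 36, c), (b, u, 7, 36, n), (b, u, 7, 36, r), (b, u, 7, 36, s), (b, u, 7, 36, u), (c, a, 7, 36, c), (c, a, 7, 36, n), (c, a, 7, 36, r), (c, a, 7, 36, s), (c, a, 7, 36, u), (n, k, 7, 36, c), (n, k, 7, 36, n), (n, k, 7, 36, r), (n, k, 7, 36, s), (n, k, 7, 36, u), (q, r, 7, 36, c), (q, r, 7, 36, n), (q, r, 7, 36, r), (q, r, 7, 36, s), (q, r, 7, 36, u), (r, d, 23, 26, m), (r, d, 23, 26, s), (r, d, 23, 26, w), (s, n, 7, 36, c), (s, n, 7, 36, n), (s, n, 7, 36, r), (s, n, 7, 36, s), (s, n, 7, 36, u), (x, a, 7, 36, c), (x, a, 7, 36, n), (x, a, 7, 36, r), (x, a, 7, 36, s), (x, a, 7, 36, u), (y, b, 7, 36, c), (y, b, 7, 36, n), (y, b, 7, 36, r), (y, b, 7, 36, s), (y, b, 7, 36, u)}.
Joining (U JOIN P) and S on F yields {(b, u, 7, 36, c, 29), (b, u, 7, 36, n, 29), (b, u, 7, 36, r, 29), (b, u, 7, 36, s, 29), (b, u, 7, 36, u, 29), (q, r, 7, 36, c, 12), (q, r, 7, 36, n, 12), (q, r, 7, 36, r, 12), (q, r, 7, 36, s, 12), (q, r, 7, 36, u, 12), (x, a, 7, 36, c, 15), (x, a, 7, 36, c, 27), (x, a, 7, 36, n, 15), (x, a, 7, 36, n, 27), (x, a, 7, 36, r, 15), (x, a, 7, 36, r, 27), (x, a, 7, 36, s, 15), (x, a, 7, 36, s, 27), (x, a, 7, 36, u, 15), (x, a, 7, 36, u, 27), (y, b, 7, 36, c, 18), (y, b, 7, 36, c, 3), (y, b, 7, 36, n, 18), (y, b, 7, 36, n, 3), (y, b, 7, 36, r, 18), (y, b, 7, 36, r, 3), (y, b, 7, 36, s, 18), (y, b, 7, 36, s, 3), (y, b, 7, 36, u, 18), (y, b, 7, 36, u, 3)}.
σ[D = 12]: keep tuples satisfying D = 12 → {(q, r, 7, 36, c, 12), (q, r, 7, 36, n, 12), (q, r, 7, 36, r, 12), (q, r, 7, 36, s, 12), (q, r, 7, 36, u, 12)}
π_{C, F, B} gives {(r, q, c), (r, q, n), (r, q, r), (r, q, s), (r, q, u)}.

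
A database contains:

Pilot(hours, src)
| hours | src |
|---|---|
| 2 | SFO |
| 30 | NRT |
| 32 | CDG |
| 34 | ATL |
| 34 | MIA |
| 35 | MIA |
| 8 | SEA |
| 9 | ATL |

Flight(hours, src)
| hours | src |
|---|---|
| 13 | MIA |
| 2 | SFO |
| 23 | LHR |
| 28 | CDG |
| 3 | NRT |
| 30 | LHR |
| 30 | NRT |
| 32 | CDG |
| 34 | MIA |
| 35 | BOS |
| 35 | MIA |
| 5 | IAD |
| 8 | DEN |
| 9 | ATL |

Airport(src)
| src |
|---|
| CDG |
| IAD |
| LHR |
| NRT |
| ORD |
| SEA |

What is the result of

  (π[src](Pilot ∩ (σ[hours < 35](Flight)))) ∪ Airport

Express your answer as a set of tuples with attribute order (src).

Selection hours < 35: {(13, MIA), (2, SFO), (23, LHR), (28, CDG), (3, NRT), (30, LHR), (30, NRT), (32, CDG), (34, MIA), (5, IAD), (8, DEN), (9, ATL)}
Intersection: {(2, SFO), (30, NRT), (32, CDG), (34, ATL), (34, MIA), (35, MIA), (8, SEA), (9, ATL)} with {(13, MIA), (2, SFO), (23, LHR), (28, CDG), (3, NRT), (30, LHR), (30, NRT), (32, CDG), (34, MIA), (5, IAD), (8, DEN), (9, ATL)} → {(2, SFO), (30, NRT), (32, CDG), (34, MIA), (9, ATL)}
π_{src} gives {ATL, CDG, MIA, NRT, SFO}.
Union: {ATL, CDG, MIA, NRT, SFO} with {CDG, IAD, LHR, NRT, ORD, SEA} → {ATL, CDG, IAD, LHR, MIA, NRT, ORD, SEA, SFO}

{ATL, CDG, IAD, LHR, MIA, NRT, ORD, SEA, SFO}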